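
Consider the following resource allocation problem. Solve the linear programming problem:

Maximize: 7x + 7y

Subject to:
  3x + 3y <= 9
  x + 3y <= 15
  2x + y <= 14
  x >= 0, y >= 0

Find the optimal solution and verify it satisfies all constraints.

Feasible vertices: (0, 0), (0, 3), (3, 0)
Objective 7x + 7y at each vertex:
  (0, 0): 0
  (0, 3): 21
  (3, 0): 21
Maximum is 21 at (0, 3).
Verify constraints at (x, y) = (0, 3):
  3*0 + 3*3 = 9 <= 9 (active)
  1*0 + 3*3 = 9 <= 15
  2*0 + 1*3 = 3 <= 14
  x = 0 >= 0, y = 3 >= 0. All constraints satisfied.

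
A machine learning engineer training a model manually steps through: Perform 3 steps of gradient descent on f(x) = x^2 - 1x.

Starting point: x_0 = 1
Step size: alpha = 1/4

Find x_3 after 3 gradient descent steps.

f(x) = x^2 - 1x, f'(x) = 2x + (-1)
Step 1: f'(1) = 1, x_1 = 1 - 1/4 * 1 = 3/4
Step 2: f'(3/4) = 1/2, x_2 = 3/4 - 1/4 * 1/2 = 5/8
Step 3: f'(5/8) = 1/4, x_3 = 5/8 - 1/4 * 1/4 = 9/16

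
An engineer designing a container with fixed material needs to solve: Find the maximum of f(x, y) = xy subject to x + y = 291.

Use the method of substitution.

Substitute y = 291 - x into f(x,y) = xy:
g(x) = x(291 - x) = 291x - x^2
g'(x) = 291 - 2x = 0  =>  x = 291/2
y = 291 - 291/2 = 291/2
Maximum value = (291/2) * (291/2) = 84681/4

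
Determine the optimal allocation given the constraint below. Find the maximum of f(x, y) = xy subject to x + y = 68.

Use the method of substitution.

Substitute y = 68 - x into f(x,y) = xy:
g(x) = x(68 - x) = 68x - x^2
g'(x) = 68 - 2x = 0  =>  x = 34
y = 68 - 34 = 34
Maximum value = 34 * 34 = 1156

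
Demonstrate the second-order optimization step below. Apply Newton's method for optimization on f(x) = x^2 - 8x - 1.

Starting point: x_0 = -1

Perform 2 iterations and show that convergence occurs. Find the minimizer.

f(x) = x^2 - 8x - 1, f'(x) = 2x + (-8), f''(x) = 2
Step 1: f'(-1) = -10, x_1 = -1 - -10/2 = 4
Step 2: f'(4) = 0, x_2 = 4 (converged)
Newton's method converges in 1 step for quadratics.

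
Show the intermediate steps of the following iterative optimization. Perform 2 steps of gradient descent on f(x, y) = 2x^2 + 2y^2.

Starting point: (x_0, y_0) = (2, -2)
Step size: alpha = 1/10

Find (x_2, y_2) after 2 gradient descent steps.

f(x,y) = 2x^2 + 2y^2
grad_x = 4x + 0y, grad_y = 4y + 0x
Step 1: grad = (8, -8), (6/5, -6/5)
Step 2: grad = (24/5, -24/5), (18/25, -18/25)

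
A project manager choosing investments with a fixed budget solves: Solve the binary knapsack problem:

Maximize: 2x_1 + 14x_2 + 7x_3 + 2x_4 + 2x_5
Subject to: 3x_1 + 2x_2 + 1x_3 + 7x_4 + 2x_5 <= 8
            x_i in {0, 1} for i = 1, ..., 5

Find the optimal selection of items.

Items: item 1 (v=2, w=3), item 2 (v=14, w=2), item 3 (v=7, w=1), item 4 (v=2, w=7), item 5 (v=2, w=2)
Capacity: 8
Checking all 32 subsets (w = total weight, v = total value):
  {}: w = 0, v = 0
  {1}: w = 3, v = 2
  {2}: w = 2, v = 14
  {3}: w = 1, v = 7
  {4}: w = 7, v = 2
  {5}: w = 2, v = 2
  {1, 2}: w = 5, v = 16
  {1, 3}: w = 4, v = 9
  {1, 4}: w = 10 > 8, infeasible
  {1, 5}: w = 5, v = 4
  {2, 3}: w = 3, v = 21
  {2, 4}: w = 9 > 8, infeasible
  {2, 5}: w = 4, v = 16
  {3, 4}: w = 8, v = 9
  {3, 5}: w = 3, v = 9
  {4, 5}: w = 9 > 8, infeasible
  {1, 2, 3}: w = 6, v = 23
  {1, 2, 4}: w = 12 > 8, infeasible
  {1, 2, 5}: w = 7, v = 18
  {1, 3, 4}: w = 11 > 8, infeasible
  {1, 3, 5}: w = 6, v = 11
  {1, 4, 5}: w = 12 > 8, infeasible
  {2, 3, 4}: w = 10 > 8, infeasible
  {2, 3, 5}: w = 5, v = 23
  {2, 4, 5}: w = 11 > 8, infeasible
  {3, 4, 5}: w = 10 > 8, infeasible
  {1, 2, 3, 4}: w = 13 > 8, infeasible
  {1, 2, 3, 5}: w = 8, v = 25
  {1, 2, 4, 5}: w = 14 > 8, infeasible
  {1, 3, 4, 5}: w = 13 > 8, infeasible
  {2, 3, 4, 5}: w = 12 > 8, infeasible
  {1, 2, 3, 4, 5}: w = 15 > 8, infeasible
Best feasible subset: items [1, 2, 3, 5]
Total weight: 8 <= 8, total value: 25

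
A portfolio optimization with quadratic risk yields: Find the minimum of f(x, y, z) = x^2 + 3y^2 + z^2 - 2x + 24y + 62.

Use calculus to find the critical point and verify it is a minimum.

f(x,y,z) = x^2 + 3y^2 + z^2 - 2x + 24y + 62
df/dx = 2x + (-2) = 0 => x = 1
df/dy = 6y + (24) = 0 => y = -4
df/dz = 2z + (0) = 0 => z = 0
f(1,-4,0) = 1*(1)^2 + 3*(-4)^2 + 1*(0)^2 + -2*(1) + 24*(-4) + 62 = 13
Hessian is diagonal with entries 2, 6, 2 > 0, confirmed minimum.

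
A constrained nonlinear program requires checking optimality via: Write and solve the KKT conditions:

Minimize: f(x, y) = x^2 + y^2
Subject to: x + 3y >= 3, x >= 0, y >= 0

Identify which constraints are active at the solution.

KKT conditions for min x^2 + y^2 s.t. 1x + 3y >= 3, x >= 0, y >= 0:
Stationarity: 2x = mu*1 + mu_x, 2y = mu*3 + mu_y, with mu, mu_x, mu_y >= 0
Complementary slackness: mu*(x + 3y - 3) = 0, mu_x*x = 0, mu_y*y = 0
(0, 0) is infeasible (1*0 + 3*0 < 3), so if mu = 0 stationarity would force x = mu_x/2 >= 0, y = mu_y/2 >= 0 with mu_x*x = mu_y*y = 0, i.e. x = y = 0: contradiction. Hence mu > 0 and x + 3y = 3 is active.
Try x > 0, y > 0 (so mu_x = mu_y = 0): x = 1*mu/2, y = 3*mu/2
Substitute: 1*(1*mu/2) + 3*(3*mu/2) = 3
  mu*10/2 = 3 => mu = 3/5
x* = 3/10 > 0, y* = 9/10 > 0, consistent with mu_x = mu_y = 0.
f is convex and the constraints are linear, so this KKT point is the global minimum.
f* = 9/10
Active constraints: x + 3y >= 3 (holds with equality, mu = 3/5 > 0); x >= 0 and y >= 0 are inactive (mu_x = mu_y = 0).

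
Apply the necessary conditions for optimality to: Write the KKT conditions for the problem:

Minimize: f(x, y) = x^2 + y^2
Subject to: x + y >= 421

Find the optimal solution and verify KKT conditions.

KKT conditions for min x^2 + y^2 s.t. x + y >= 421:
Stationarity: 2x = mu, 2y = mu
So x = y = mu/2.
Complementary slackness: mu*(x + y - 421) = 0
Primal feasibility: x + y >= 421; dual feasibility: mu >= 0
If mu = 0 then x = y = 0, but 0 + 0 < 421 is infeasible, so the constraint is active.
Constraint active: x + y = 2*(mu/2) = 421 => mu = 421
x = y = 421/2, f = 177241/2
Verify: stationarity 2*(421/2) = 421 = mu; primal 421/2 + 421/2 = 421 >= 421; dual mu = 421 >= 0; complementary slackness 421*(421 - 421) = 0. All KKT conditions hold.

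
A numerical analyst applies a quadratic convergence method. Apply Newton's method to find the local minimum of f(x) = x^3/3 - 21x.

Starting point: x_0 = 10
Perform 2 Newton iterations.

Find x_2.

f(x) = x^3/3 - 21x
f'(x) = x^2 - 21, f''(x) = 2x
Newton update: x_{n+1} = x_n - (x_n^2 - 21)/(2*x_n)
Step 1: x_0 = 10, f'=79, f''=20, x_1 = 121/20
Step 2: x_1 = 121/20, f'=6241/400, f''=121/10, x_2 = 23041/4840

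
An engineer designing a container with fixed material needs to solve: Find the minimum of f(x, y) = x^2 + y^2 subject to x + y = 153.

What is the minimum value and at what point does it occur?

Substitute y = 153 - x into f(x,y) = x^2 + y^2:
g(x) = x^2 + (153 - x)^2 = 2x^2 - 306x + 23409
g'(x) = 4x - 306 = 0  =>  x = 153/2
y = 153 - 153/2 = 153/2
Minimum value = (153/2)^2 + (153/2)^2 = 23409/2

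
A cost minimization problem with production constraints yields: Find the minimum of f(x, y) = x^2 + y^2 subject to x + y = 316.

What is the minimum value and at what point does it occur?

Substitute y = 316 - x into f(x,y) = x^2 + y^2:
g(x) = x^2 + (316 - x)^2 = 2x^2 - 632x + 99856
g'(x) = 4x - 632 = 0  =>  x = 158
y = 316 - 158 = 158
Minimum value = 158^2 + 158^2 = 49928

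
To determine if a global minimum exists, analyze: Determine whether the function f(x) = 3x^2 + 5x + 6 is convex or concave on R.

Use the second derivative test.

f(x) = 3x^2 + 5x + 6
f'(x) = 6x + 5
f''(x) = 6
Since f''(x) = 6 > 0 for all x, f is convex on R.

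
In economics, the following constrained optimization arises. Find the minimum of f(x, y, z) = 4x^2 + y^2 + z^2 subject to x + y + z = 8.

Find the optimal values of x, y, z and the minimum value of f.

Using Lagrange multipliers on f = 4x^2 + y^2 + z^2 with constraint x + y + z = 8:
Conditions: 2*4*x = lambda, 2*1*y = lambda, 2*1*z = lambda
So x = lambda/8, y = lambda/2, z = lambda/2
Substituting into constraint: lambda * (9/8) = 8
lambda = 64/9
x = 8/9, y = 32/9, z = 32/9
Minimum value = 256/9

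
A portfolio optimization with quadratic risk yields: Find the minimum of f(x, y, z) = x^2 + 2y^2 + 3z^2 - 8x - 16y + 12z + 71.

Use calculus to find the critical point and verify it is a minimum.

f(x,y,z) = x^2 + 2y^2 + 3z^2 - 8x - 16y + 12z + 71
df/dx = 2x + (-8) = 0 => x = 4
df/dy = 4y + (-16) = 0 => y = 4
df/dz = 6z + (12) = 0 => z = -2
f(4,4,-2) = 1*(4)^2 + 2*(4)^2 + 3*(-2)^2 + -8*(4) + -16*(4) + 12*(-2) + 71 = 11
Hessian is diagonal with entries 2, 4, 6 > 0, confirmed minimum.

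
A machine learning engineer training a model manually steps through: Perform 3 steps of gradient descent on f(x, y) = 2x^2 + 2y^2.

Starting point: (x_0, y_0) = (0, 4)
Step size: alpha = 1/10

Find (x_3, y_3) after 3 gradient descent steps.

f(x,y) = 2x^2 + 2y^2
grad_x = 4x + 0y, grad_y = 4y + 0x
Step 1: grad = (0, 16), (0, 12/5)
Step 2: grad = (0, 48/5), (0, 36/25)
Step 3: grad = (0, 144/25), (0, 108/125)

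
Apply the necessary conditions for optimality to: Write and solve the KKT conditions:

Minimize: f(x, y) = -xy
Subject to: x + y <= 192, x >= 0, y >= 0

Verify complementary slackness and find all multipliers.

Problem: min -xy s.t. x + y <= 192 (multiplier lambda), x >= 0 (mu_x), y >= 0 (mu_y)
KKT stationarity: -y + lambda - mu_x = 0, -x + lambda - mu_y = 0, with lambda, mu_x, mu_y >= 0
Complementary slackness: lambda*(x + y - 192) = 0, mu_x*x = 0, mu_y*y = 0
If lambda = 0: y = -mu_x <= 0 and x = -mu_y <= 0 force x = y = 0 with f = 0; but x = y = 96 is feasible with f = -9216 < 0, so this is not the minimum. Hence lambda > 0 and x + y = 192.
Try x > 0, y > 0 (so mu_x = mu_y = 0): y = lambda, x = lambda => x = y = lambda
x + y = 192 => 2*lambda = 192 => lambda = 96
x* = y* = 96 > 0, consistent with mu_x = mu_y = 0.
(Any feasible point with x = 0 or y = 0 has f = 0 > -9216, so the minimum is not on those boundaries.)
min(-xy) = -9216 (i.e. max xy = 9216)
Multipliers: lambda = 96, mu_x = 0, mu_y = 0
Complementary slackness: lambda*(x + y - 192) = 96*(96 + 96 - 192) = 0, mu_x*x = 0*96 = 0, mu_y*y = 0*96 = 0. Satisfied.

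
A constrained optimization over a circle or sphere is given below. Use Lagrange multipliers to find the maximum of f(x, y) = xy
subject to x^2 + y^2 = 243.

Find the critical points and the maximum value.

Lagrange conditions: y = 2*lambda*x and x = 2*lambda*y
If x = 0 then y = 0, violating the constraint, so x, y != 0.
Dividing: y/x = x/y => x^2 = y^2 => y = x or y = -x
Constraint: 2x^2 = 243 => x^2 = 243/2 => x = +/-sqrt(243/2)
Critical points: (sqrt(243/2), sqrt(243/2)), (-sqrt(243/2), -sqrt(243/2)), (sqrt(243/2), -sqrt(243/2)), (-sqrt(243/2), sqrt(243/2))
  y = x:  xy = x^2 = 243/2  at (sqrt(243/2), sqrt(243/2)) and (-sqrt(243/2), -sqrt(243/2))
  y = -x: xy = -x^2 = -243/2 at (sqrt(243/2), -sqrt(243/2)) and (-sqrt(243/2), sqrt(243/2))
Maximum xy = 243/2 at (sqrt(243/2), sqrt(243/2)) and (-sqrt(243/2), -sqrt(243/2))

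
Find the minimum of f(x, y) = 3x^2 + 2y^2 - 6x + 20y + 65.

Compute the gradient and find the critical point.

f(x,y) = 3x^2 + 2y^2 - 6x + 20y + 65
df/dx = 6x + (-6) = 0  =>  x = 1
df/dy = 4y + (20) = 0  =>  y = -5
f(1, -5) = 3*(1)^2 + 2*(-5)^2 + -6*(1) + 20*(-5) + 65 = 12
Hessian is diagonal with entries 6, 4 > 0, so this is a minimum.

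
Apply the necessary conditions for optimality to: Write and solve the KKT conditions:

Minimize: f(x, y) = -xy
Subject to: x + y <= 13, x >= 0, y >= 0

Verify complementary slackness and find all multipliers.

Problem: min -xy s.t. x + y <= 13 (multiplier lambda), x >= 0 (mu_x), y >= 0 (mu_y)
KKT stationarity: -y + lambda - mu_x = 0, -x + lambda - mu_y = 0, with lambda, mu_x, mu_y >= 0
Complementary slackness: lambda*(x + y - 13) = 0, mu_x*x = 0, mu_y*y = 0
If lambda = 0: y = -mu_x <= 0 and x = -mu_y <= 0 force x = y = 0 with f = 0; but x = y = 13/2 is feasible with f = -169/4 < 0, so this is not the minimum. Hence lambda > 0 and x + y = 13.
Try x > 0, y > 0 (so mu_x = mu_y = 0): y = lambda, x = lambda => x = y = lambda
x + y = 13 => 2*lambda = 13 => lambda = 13/2
x* = y* = 13/2 > 0, consistent with mu_x = mu_y = 0.
(Any feasible point with x = 0 or y = 0 has f = 0 > -169/4, so the minimum is not on those boundaries.)
min(-xy) = -169/4 (i.e. max xy = 169/4)
Multipliers: lambda = 13/2, mu_x = 0, mu_y = 0
Complementary slackness: lambda*(x + y - 13) = 13/2*(13/2 + 13/2 - 13) = 0, mu_x*x = 0*13/2 = 0, mu_y*y = 0*13/2 = 0. Satisfied.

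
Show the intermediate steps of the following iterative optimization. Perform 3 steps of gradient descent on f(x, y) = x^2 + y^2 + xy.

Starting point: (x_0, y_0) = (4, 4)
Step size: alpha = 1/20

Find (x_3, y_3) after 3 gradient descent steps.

f(x,y) = x^2 + y^2 + xy
grad_x = 2x + 1y, grad_y = 2y + 1x
Step 1: grad = (12, 12), (17/5, 17/5)
Step 2: grad = (51/5, 51/5), (289/100, 289/100)
Step 3: grad = (867/100, 867/100), (4913/2000, 4913/2000)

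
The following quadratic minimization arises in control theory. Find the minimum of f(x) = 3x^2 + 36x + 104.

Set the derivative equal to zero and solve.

f(x) = 3x^2 + 36x + 104
f'(x) = 6x + (36) = 0
x = -36/6 = -6
f(-6) = -4
Since f''(x) = 6 > 0, this is a minimum.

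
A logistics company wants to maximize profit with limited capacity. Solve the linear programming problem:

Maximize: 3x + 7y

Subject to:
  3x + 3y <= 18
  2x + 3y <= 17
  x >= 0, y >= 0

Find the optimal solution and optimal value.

Feasible vertices: (0, 0), (0, 17/3), (1, 5), (6, 0)
Objective 3x + 7y at each:
  (0, 0): 0
  (0, 17/3): 119/3
  (1, 5): 38
  (6, 0): 18
Maximum is 119/3 at (0, 17/3).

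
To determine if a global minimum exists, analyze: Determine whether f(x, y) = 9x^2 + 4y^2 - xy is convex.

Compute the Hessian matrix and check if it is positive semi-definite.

f(x,y) = 9x^2 + 4y^2 - xy
Hessian H = [[18, -1], [-1, 8]]
trace(H) = 26, det(H) = 143
Eigenvalues: (26 +/- sqrt(104)) / 2 = 18.1, 7.901
Since both eigenvalues > 0, f is convex.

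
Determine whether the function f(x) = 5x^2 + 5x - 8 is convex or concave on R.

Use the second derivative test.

f(x) = 5x^2 + 5x - 8
f'(x) = 10x + 5
f''(x) = 10
Since f''(x) = 10 > 0 for all x, f is convex on R.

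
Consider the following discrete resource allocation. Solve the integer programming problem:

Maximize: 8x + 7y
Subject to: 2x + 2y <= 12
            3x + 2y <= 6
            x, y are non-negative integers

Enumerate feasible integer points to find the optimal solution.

Constraint 1: 2x + 2y <= 12
Constraint 2: 3x + 2y <= 6
Feasible x range (need y >= 0): 0 <= x <= min(12/2, 6/3) => x in {0, ..., 2}.
Enumerate feasible integer points row by row (the coefficient of y is 7 > 0, so for each x the largest feasible y gives the best value):
  x = 0: y <= min((12 - 2*0)/2, (6 - 3*0)/2) => y in {0, ..., 3}; best 8*0 + 7*3 = 21
  x = 1: y <= min((12 - 2*1)/2, (6 - 3*1)/2) => y in {0, ..., 1}; best 8*1 + 7*1 = 15
  x = 2: y <= min((12 - 2*2)/2, (6 - 3*2)/2) => y in {0}; best 8*2 + 7*0 = 16
The maximum 8x + 7y = 21 is achieved at x = 0, y = 3.
Check: 2*0 + 2*3 = 6 <= 12 and 3*0 + 2*3 = 6 <= 6.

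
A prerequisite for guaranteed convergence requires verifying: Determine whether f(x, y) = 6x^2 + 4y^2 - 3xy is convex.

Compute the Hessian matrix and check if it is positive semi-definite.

f(x,y) = 6x^2 + 4y^2 - 3xy
Hessian H = [[12, -3], [-3, 8]]
trace(H) = 20, det(H) = 87
Eigenvalues: (20 +/- sqrt(52)) / 2 = 13.61, 6.394
Since both eigenvalues > 0, f is convex.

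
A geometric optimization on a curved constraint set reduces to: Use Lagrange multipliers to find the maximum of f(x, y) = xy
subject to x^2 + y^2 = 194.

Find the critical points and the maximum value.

Lagrange conditions: y = 2*lambda*x and x = 2*lambda*y
If x = 0 then y = 0, violating the constraint, so x, y != 0.
Dividing: y/x = x/y => x^2 = y^2 => y = x or y = -x
Constraint: 2x^2 = 194 => x^2 = 97 => x = +/-sqrt(97)
Critical points: (sqrt(97), sqrt(97)), (-sqrt(97), -sqrt(97)), (sqrt(97), -sqrt(97)), (-sqrt(97), sqrt(97))
  y = x:  xy = x^2 = 97  at (sqrt(97), sqrt(97)) and (-sqrt(97), -sqrt(97))
  y = -x: xy = -x^2 = -97 at (sqrt(97), -sqrt(97)) and (-sqrt(97), sqrt(97))
Maximum xy = 97 at (sqrt(97), sqrt(97)) and (-sqrt(97), -sqrt(97))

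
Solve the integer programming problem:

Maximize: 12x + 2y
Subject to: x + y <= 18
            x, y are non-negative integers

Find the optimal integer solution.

Objective: 12x + 2y, constraint: x + y <= 18
Coefficient of x is 12 >= coefficient of y is 2, so allocate the entire budget to x.
Optimal: x = 18, y = 0, value = 216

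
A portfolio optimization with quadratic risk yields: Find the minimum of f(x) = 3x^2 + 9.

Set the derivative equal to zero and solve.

f(x) = 3x^2 + 9
f'(x) = 6x + (0) = 0
x = 0/6 = 0
f(0) = 9
Since f''(x) = 6 > 0, this is a minimum.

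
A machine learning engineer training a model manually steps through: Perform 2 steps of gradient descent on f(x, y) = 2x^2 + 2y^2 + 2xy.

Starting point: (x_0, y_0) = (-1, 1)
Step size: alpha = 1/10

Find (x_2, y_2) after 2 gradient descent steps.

f(x,y) = 2x^2 + 2y^2 + 2xy
grad_x = 4x + 2y, grad_y = 4y + 2x
Step 1: grad = (-2, 2), (-4/5, 4/5)
Step 2: grad = (-8/5, 8/5), (-16/25, 16/25)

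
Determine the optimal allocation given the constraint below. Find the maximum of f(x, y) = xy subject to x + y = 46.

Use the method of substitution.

Substitute y = 46 - x into f(x,y) = xy:
g(x) = x(46 - x) = 46x - x^2
g'(x) = 46 - 2x = 0  =>  x = 23
y = 46 - 23 = 23
Maximum value = 23 * 23 = 529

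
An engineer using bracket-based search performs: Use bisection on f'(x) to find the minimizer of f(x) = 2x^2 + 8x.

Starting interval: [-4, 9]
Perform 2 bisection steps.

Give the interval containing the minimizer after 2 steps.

Finding critical point of f(x) = 2x^2 + 8x using bisection on f'(x) = 4x + 8.
f'(x) = 0 when x = -2.
Starting interval: [-4, 9]
Step 1: mid = 5/2, f'(mid) = 18, new interval = [-4, 5/2]
Step 2: mid = -3/4, f'(mid) = 5, new interval = [-4, -3/4]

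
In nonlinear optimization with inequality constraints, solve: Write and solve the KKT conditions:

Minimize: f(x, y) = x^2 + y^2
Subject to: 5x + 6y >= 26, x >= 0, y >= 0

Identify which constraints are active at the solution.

KKT conditions for min x^2 + y^2 s.t. 5x + 6y >= 26, x >= 0, y >= 0:
Stationarity: 2x = mu*5 + mu_x, 2y = mu*6 + mu_y, with mu, mu_x, mu_y >= 0
Complementary slackness: mu*(5x + 6y - 26) = 0, mu_x*x = 0, mu_y*y = 0
(0, 0) is infeasible (5*0 + 6*0 < 26), so if mu = 0 stationarity would force x = mu_x/2 >= 0, y = mu_y/2 >= 0 with mu_x*x = mu_y*y = 0, i.e. x = y = 0: contradiction. Hence mu > 0 and 5x + 6y = 26 is active.
Try x > 0, y > 0 (so mu_x = mu_y = 0): x = 5*mu/2, y = 6*mu/2
Substitute: 5*(5*mu/2) + 6*(6*mu/2) = 26
  mu*61/2 = 26 => mu = 52/61
x* = 130/61 > 0, y* = 156/61 > 0, consistent with mu_x = mu_y = 0.
f is convex and the constraints are linear, so this KKT point is the global minimum.
f* = 676/61
Active constraints: 5x + 6y >= 26 (holds with equality, mu = 52/61 > 0); x >= 0 and y >= 0 are inactive (mu_x = mu_y = 0).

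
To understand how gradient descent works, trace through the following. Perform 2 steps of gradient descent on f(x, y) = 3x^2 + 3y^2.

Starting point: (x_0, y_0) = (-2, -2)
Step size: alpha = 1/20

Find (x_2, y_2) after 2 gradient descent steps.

f(x,y) = 3x^2 + 3y^2
grad_x = 6x + 0y, grad_y = 6y + 0x
Step 1: grad = (-12, -12), (-7/5, -7/5)
Step 2: grad = (-42/5, -42/5), (-49/50, -49/50)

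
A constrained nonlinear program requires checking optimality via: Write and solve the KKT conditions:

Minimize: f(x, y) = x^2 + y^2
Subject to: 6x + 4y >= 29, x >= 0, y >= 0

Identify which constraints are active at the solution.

KKT conditions for min x^2 + y^2 s.t. 6x + 4y >= 29, x >= 0, y >= 0:
Stationarity: 2x = mu*6 + mu_x, 2y = mu*4 + mu_y, with mu, mu_x, mu_y >= 0
Complementary slackness: mu*(6x + 4y - 29) = 0, mu_x*x = 0, mu_y*y = 0
(0, 0) is infeasible (6*0 + 4*0 < 29), so if mu = 0 stationarity would force x = mu_x/2 >= 0, y = mu_y/2 >= 0 with mu_x*x = mu_y*y = 0, i.e. x = y = 0: contradiction. Hence mu > 0 and 6x + 4y = 29 is active.
Try x > 0, y > 0 (so mu_x = mu_y = 0): x = 6*mu/2, y = 4*mu/2
Substitute: 6*(6*mu/2) + 4*(4*mu/2) = 29
  mu*52/2 = 29 => mu = 29/26
x* = 87/26 > 0, y* = 29/13 > 0, consistent with mu_x = mu_y = 0.
f is convex and the constraints are linear, so this KKT point is the global minimum.
f* = 841/52
Active constraints: 6x + 4y >= 29 (holds with equality, mu = 29/26 > 0); x >= 0 and y >= 0 are inactive (mu_x = mu_y = 0).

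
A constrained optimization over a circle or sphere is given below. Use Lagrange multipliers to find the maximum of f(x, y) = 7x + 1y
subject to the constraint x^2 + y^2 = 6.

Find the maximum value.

Set up Lagrange conditions: grad f = lambda * grad g
  7 = 2*lambda*x
  1 = 2*lambda*y
From these: x/y = 7/1, so x = 7t, y = 1t for some t.
Substitute into constraint: (7t)^2 + (1t)^2 = 6
  t^2 * 50 = 6
  t = sqrt(6/50)
Maximum = 7*x + 1*y = (7^2 + 1^2)*t = 50 * sqrt(6/50) = sqrt(300)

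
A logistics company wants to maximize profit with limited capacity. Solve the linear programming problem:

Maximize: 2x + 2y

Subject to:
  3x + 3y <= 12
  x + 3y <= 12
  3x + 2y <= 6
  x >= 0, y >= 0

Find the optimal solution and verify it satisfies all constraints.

Feasible vertices: (0, 0), (0, 3), (2, 0)
Objective 2x + 2y at each vertex:
  (0, 0): 0
  (0, 3): 6
  (2, 0): 4
Maximum is 6 at (0, 3).
Verify constraints at (x, y) = (0, 3):
  3*0 + 3*3 = 9 <= 12
  1*0 + 3*3 = 9 <= 12
  3*0 + 2*3 = 6 <= 6 (active)
  x = 0 >= 0, y = 3 >= 0. All constraints satisfied.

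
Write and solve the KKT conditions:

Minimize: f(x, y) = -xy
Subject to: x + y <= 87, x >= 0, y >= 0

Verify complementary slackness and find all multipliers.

Problem: min -xy s.t. x + y <= 87 (multiplier lambda), x >= 0 (mu_x), y >= 0 (mu_y)
KKT stationarity: -y + lambda - mu_x = 0, -x + lambda - mu_y = 0, with lambda, mu_x, mu_y >= 0
Complementary slackness: lambda*(x + y - 87) = 0, mu_x*x = 0, mu_y*y = 0
If lambda = 0: y = -mu_x <= 0 and x = -mu_y <= 0 force x = y = 0 with f = 0; but x = y = 87/2 is feasible with f = -7569/4 < 0, so this is not the minimum. Hence lambda > 0 and x + y = 87.
Try x > 0, y > 0 (so mu_x = mu_y = 0): y = lambda, x = lambda => x = y = lambda
x + y = 87 => 2*lambda = 87 => lambda = 87/2
x* = y* = 87/2 > 0, consistent with mu_x = mu_y = 0.
(Any feasible point with x = 0 or y = 0 has f = 0 > -7569/4, so the minimum is not on those boundaries.)
min(-xy) = -7569/4 (i.e. max xy = 7569/4)
Multipliers: lambda = 87/2, mu_x = 0, mu_y = 0
Complementary slackness: lambda*(x + y - 87) = 87/2*(87/2 + 87/2 - 87) = 0, mu_x*x = 0*87/2 = 0, mu_y*y = 0*87/2 = 0. Satisfied.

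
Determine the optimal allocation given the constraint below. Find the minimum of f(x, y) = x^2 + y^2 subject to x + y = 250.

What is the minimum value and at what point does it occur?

Substitute y = 250 - x into f(x,y) = x^2 + y^2:
g(x) = x^2 + (250 - x)^2 = 2x^2 - 500x + 62500
g'(x) = 4x - 500 = 0  =>  x = 125
y = 250 - 125 = 125
Minimum value = 125^2 + 125^2 = 31250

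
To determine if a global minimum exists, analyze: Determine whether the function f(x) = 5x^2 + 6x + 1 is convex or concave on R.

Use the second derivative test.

f(x) = 5x^2 + 6x + 1
f'(x) = 10x + 6
f''(x) = 10
Since f''(x) = 10 > 0 for all x, f is convex on R.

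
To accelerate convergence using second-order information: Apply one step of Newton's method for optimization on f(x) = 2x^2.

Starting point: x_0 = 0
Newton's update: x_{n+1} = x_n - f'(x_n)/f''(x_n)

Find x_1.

f(x) = 2x^2
f'(x) = 4x + (0), f''(x) = 4
Newton step: x_1 = x_0 - f'(x_0)/f''(x_0)
f'(0) = 0
x_1 = 0 - 0/4 = 0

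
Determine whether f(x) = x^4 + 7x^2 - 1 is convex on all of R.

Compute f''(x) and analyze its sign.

f(x) = x^4 + 7x^2 - 1
f'(x) = 4x^3 + 14x
f''(x) = 12x^2 + 14
f''(x) = 12x^2 + 14 >= 14 > 0 for all x
Therefore, f is convex on R.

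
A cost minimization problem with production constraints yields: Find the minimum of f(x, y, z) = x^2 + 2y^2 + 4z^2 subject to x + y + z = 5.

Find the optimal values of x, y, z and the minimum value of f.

Using Lagrange multipliers on f = x^2 + 2y^2 + 4z^2 with constraint x + y + z = 5:
Conditions: 2*1*x = lambda, 2*2*y = lambda, 2*4*z = lambda
So x = lambda/2, y = lambda/4, z = lambda/8
Substituting into constraint: lambda * (7/8) = 5
lambda = 40/7
x = 20/7, y = 10/7, z = 5/7
Minimum value = 100/7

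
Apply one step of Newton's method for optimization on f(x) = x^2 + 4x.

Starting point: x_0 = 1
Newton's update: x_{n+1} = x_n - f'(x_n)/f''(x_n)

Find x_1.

f(x) = x^2 + 4x
f'(x) = 2x + (4), f''(x) = 2
Newton step: x_1 = x_0 - f'(x_0)/f''(x_0)
f'(1) = 6
x_1 = 1 - 6/2 = -2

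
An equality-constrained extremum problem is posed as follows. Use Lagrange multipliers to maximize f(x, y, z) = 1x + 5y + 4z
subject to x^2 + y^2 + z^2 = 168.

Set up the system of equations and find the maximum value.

Lagrange conditions: 1 = 2*lambda*x, 5 = 2*lambda*y, 4 = 2*lambda*z
So x:1 = y:5 = z:4, i.e. x = 1t, y = 5t, z = 4t
Constraint: t^2*(1^2 + 5^2 + 4^2) = 168
  t^2 * 42 = 168  =>  t = sqrt(4)
Maximum = 1*1t + 5*5t + 4*4t = 42*sqrt(4) = 84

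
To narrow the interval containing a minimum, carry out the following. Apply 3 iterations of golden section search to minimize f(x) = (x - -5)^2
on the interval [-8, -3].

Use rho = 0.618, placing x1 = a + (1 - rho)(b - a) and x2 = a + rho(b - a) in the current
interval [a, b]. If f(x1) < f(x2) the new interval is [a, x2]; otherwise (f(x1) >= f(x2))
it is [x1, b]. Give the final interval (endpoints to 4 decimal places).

Golden section search for min of f(x) = (x - -5)^2 on [-8, -3].
Each step: x1 = a + (1 - rho)(b - a), x2 = a + rho(b - a); if f(x1) < f(x2) keep [a, x2], otherwise keep [x1, b].
Step 1: [-8.0000, -3.0000], x1=-6.0900 (f=1.1881), x2=-4.9100 (f=0.0081); f(x1) > f(x2) => keep [-6.0900, -3.0000]
Step 2: [-6.0900, -3.0000], x1=-4.9096 (f=0.0082), x2=-4.1804 (f=0.6718); f(x1) < f(x2) => keep [-6.0900, -4.1804]
Step 3: [-6.0900, -4.1804], x1=-5.3605 (f=0.1300), x2=-4.9099 (f=0.0081); f(x1) > f(x2) => keep [-5.3605, -4.1804]
Final interval: [-5.3605, -4.1804]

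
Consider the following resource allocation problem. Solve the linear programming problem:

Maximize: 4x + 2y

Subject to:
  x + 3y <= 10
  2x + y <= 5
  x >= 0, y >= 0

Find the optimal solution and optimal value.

Feasible vertices: (0, 0), (0, 10/3), (1, 3), (5/2, 0)
Objective 4x + 2y at each:
  (0, 0): 0
  (0, 10/3): 20/3
  (1, 3): 10
  (5/2, 0): 10
Maximum is 10 at (1, 3).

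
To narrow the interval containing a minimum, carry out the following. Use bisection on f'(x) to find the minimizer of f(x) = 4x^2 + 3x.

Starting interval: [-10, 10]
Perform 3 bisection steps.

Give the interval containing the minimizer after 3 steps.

Finding critical point of f(x) = 4x^2 + 3x using bisection on f'(x) = 8x + 3.
f'(x) = 0 when x = -3/8.
Starting interval: [-10, 10]
Step 1: mid = 0, f'(mid) = 3, new interval = [-10, 0]
Step 2: mid = -5, f'(mid) = -37, new interval = [-5, 0]
Step 3: mid = -5/2, f'(mid) = -17, new interval = [-5/2, 0]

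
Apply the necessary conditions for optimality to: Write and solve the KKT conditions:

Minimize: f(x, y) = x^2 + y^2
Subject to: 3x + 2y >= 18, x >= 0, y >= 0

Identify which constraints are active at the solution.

KKT conditions for min x^2 + y^2 s.t. 3x + 2y >= 18, x >= 0, y >= 0:
Stationarity: 2x = mu*3 + mu_x, 2y = mu*2 + mu_y, with mu, mu_x, mu_y >= 0
Complementary slackness: mu*(3x + 2y - 18) = 0, mu_x*x = 0, mu_y*y = 0
(0, 0) is infeasible (3*0 + 2*0 < 18), so if mu = 0 stationarity would force x = mu_x/2 >= 0, y = mu_y/2 >= 0 with mu_x*x = mu_y*y = 0, i.e. x = y = 0: contradiction. Hence mu > 0 and 3x + 2y = 18 is active.
Try x > 0, y > 0 (so mu_x = mu_y = 0): x = 3*mu/2, y = 2*mu/2
Substitute: 3*(3*mu/2) + 2*(2*mu/2) = 18
  mu*13/2 = 18 => mu = 36/13
x* = 54/13 > 0, y* = 36/13 > 0, consistent with mu_x = mu_y = 0.
f is convex and the constraints are linear, so this KKT point is the global minimum.
f* = 324/13
Active constraints: 3x + 2y >= 18 (holds with equality, mu = 36/13 > 0); x >= 0 and y >= 0 are inactive (mu_x = mu_y = 0).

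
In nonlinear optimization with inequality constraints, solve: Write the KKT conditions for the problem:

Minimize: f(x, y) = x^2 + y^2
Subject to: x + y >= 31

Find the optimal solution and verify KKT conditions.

KKT conditions for min x^2 + y^2 s.t. x + y >= 31:
Stationarity: 2x = mu, 2y = mu
So x = y = mu/2.
Complementary slackness: mu*(x + y - 31) = 0
Primal feasibility: x + y >= 31; dual feasibility: mu >= 0
If mu = 0 then x = y = 0, but 0 + 0 < 31 is infeasible, so the constraint is active.
Constraint active: x + y = 2*(mu/2) = 31 => mu = 31
x = y = 31/2, f = 961/2
Verify: stationarity 2*(31/2) = 31 = mu; primal 31/2 + 31/2 = 31 >= 31; dual mu = 31 >= 0; complementary slackness 31*(31 - 31) = 0. All KKT conditions hold.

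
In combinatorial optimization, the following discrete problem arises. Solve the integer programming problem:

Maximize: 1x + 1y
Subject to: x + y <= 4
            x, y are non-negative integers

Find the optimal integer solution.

Objective: 1x + 1y, constraint: x + y <= 4
Coefficient of x is 1 >= coefficient of y is 1, so allocate the entire budget to x.
Optimal: x = 4, y = 0, value = 4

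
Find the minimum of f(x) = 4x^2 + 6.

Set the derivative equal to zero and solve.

f(x) = 4x^2 + 6
f'(x) = 8x + (0) = 0
x = 0/8 = 0
f(0) = 6
Since f''(x) = 8 > 0, this is a minimum.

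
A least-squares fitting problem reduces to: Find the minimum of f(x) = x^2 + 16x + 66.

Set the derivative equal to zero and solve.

f(x) = x^2 + 16x + 66
f'(x) = 2x + (16) = 0
x = -16/2 = -8
f(-8) = 2
Since f''(x) = 2 > 0, this is a minimum.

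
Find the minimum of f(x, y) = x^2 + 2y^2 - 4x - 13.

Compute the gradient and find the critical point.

f(x,y) = x^2 + 2y^2 - 4x - 13
df/dx = 2x + (-4) = 0  =>  x = 2
df/dy = 4y + (0) = 0  =>  y = 0
f(2, 0) = 1*(2)^2 + 2*(0)^2 + -4*(2) + -13 = -17
Hessian is diagonal with entries 2, 4 > 0, so this is a minimum.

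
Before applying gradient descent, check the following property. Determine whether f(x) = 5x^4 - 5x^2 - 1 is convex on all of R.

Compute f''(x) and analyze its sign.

f(x) = 5x^4 - 5x^2 - 1
f'(x) = 20x^3 + -10x
f''(x) = 60x^2 + -10
f''(0) = -10 < 0, so not convex near x = 0
Therefore, f is not globally convex on R.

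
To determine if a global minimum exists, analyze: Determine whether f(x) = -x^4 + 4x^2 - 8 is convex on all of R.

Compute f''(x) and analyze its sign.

f(x) = -x^4 + 4x^2 - 8
f'(x) = -4x^3 + 8x
f''(x) = -12x^2 + 8
f''(x) = -12x^2 + 8 -> -inf as |x| -> inf
Therefore, f is not globally convex on R.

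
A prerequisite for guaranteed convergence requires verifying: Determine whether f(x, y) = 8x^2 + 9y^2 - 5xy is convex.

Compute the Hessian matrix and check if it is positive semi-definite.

f(x,y) = 8x^2 + 9y^2 - 5xy
Hessian H = [[16, -5], [-5, 18]]
trace(H) = 34, det(H) = 263
Eigenvalues: (34 +/- sqrt(104)) / 2 = 22.1, 11.9
Since both eigenvalues > 0, f is convex.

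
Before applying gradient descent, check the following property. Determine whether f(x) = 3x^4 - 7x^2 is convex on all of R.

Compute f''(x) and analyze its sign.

f(x) = 3x^4 - 7x^2
f'(x) = 12x^3 + -14x
f''(x) = 36x^2 + -14
f''(0) = -14 < 0, so not convex near x = 0
Therefore, f is not globally convex on R.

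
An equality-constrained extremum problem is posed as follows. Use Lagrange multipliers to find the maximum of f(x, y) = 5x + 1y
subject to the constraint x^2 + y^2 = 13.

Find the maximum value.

Set up Lagrange conditions: grad f = lambda * grad g
  5 = 2*lambda*x
  1 = 2*lambda*y
From these: x/y = 5/1, so x = 5t, y = 1t for some t.
Substitute into constraint: (5t)^2 + (1t)^2 = 13
  t^2 * 26 = 13
  t = sqrt(13/26)
Maximum = 5*x + 1*y = (5^2 + 1^2)*t = 26 * sqrt(13/26) = sqrt(338)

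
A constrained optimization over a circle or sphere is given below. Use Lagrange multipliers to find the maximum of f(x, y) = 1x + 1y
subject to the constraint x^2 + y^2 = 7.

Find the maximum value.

Set up Lagrange conditions: grad f = lambda * grad g
  1 = 2*lambda*x
  1 = 2*lambda*y
From these: x/y = 1/1, so x = 1t, y = 1t for some t.
Substitute into constraint: (1t)^2 + (1t)^2 = 7
  t^2 * 2 = 7
  t = sqrt(7/2)
Maximum = 1*x + 1*y = (1^2 + 1^2)*t = 2 * sqrt(7/2) = sqrt(14)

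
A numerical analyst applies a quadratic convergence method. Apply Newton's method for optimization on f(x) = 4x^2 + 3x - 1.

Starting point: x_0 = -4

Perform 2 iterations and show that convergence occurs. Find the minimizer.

f(x) = 4x^2 + 3x - 1, f'(x) = 8x + (3), f''(x) = 8
Step 1: f'(-4) = -29, x_1 = -4 - -29/8 = -3/8
Step 2: f'(-3/8) = 0, x_2 = -3/8 (converged)
Newton's method converges in 1 step for quadratics.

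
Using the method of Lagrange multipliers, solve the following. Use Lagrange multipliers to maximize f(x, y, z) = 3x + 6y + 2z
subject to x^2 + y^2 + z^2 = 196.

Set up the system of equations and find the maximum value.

Lagrange conditions: 3 = 2*lambda*x, 6 = 2*lambda*y, 2 = 2*lambda*z
So x:3 = y:6 = z:2, i.e. x = 3t, y = 6t, z = 2t
Constraint: t^2*(3^2 + 6^2 + 2^2) = 196
  t^2 * 49 = 196  =>  t = sqrt(4)
Maximum = 3*3t + 6*6t + 2*2t = 49*sqrt(4) = 98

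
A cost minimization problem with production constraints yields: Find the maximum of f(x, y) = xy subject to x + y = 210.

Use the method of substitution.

Substitute y = 210 - x into f(x,y) = xy:
g(x) = x(210 - x) = 210x - x^2
g'(x) = 210 - 2x = 0  =>  x = 105
y = 210 - 105 = 105
Maximum value = 105 * 105 = 11025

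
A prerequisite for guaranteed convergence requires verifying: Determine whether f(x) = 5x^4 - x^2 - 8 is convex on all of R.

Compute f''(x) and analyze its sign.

f(x) = 5x^4 - x^2 - 8
f'(x) = 20x^3 + -2x
f''(x) = 60x^2 + -2
f''(0) = -2 < 0, so not convex near x = 0
Therefore, f is not globally convex on R.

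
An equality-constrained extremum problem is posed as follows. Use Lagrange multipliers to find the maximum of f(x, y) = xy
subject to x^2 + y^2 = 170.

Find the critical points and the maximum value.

Lagrange conditions: y = 2*lambda*x and x = 2*lambda*y
If x = 0 then y = 0, violating the constraint, so x, y != 0.
Dividing: y/x = x/y => x^2 = y^2 => y = x or y = -x
Constraint: 2x^2 = 170 => x^2 = 85 => x = +/-sqrt(85)
Critical points: (sqrt(85), sqrt(85)), (-sqrt(85), -sqrt(85)), (sqrt(85), -sqrt(85)), (-sqrt(85), sqrt(85))
  y = x:  xy = x^2 = 85  at (sqrt(85), sqrt(85)) and (-sqrt(85), -sqrt(85))
  y = -x: xy = -x^2 = -85 at (sqrt(85), -sqrt(85)) and (-sqrt(85), sqrt(85))
Maximum xy = 85 at (sqrt(85), sqrt(85)) and (-sqrt(85), -sqrt(85))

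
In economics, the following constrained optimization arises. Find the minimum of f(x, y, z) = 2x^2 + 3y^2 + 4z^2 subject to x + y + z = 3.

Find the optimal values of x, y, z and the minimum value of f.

Using Lagrange multipliers on f = 2x^2 + 3y^2 + 4z^2 with constraint x + y + z = 3:
Conditions: 2*2*x = lambda, 2*3*y = lambda, 2*4*z = lambda
So x = lambda/4, y = lambda/6, z = lambda/8
Substituting into constraint: lambda * (13/24) = 3
lambda = 72/13
x = 18/13, y = 12/13, z = 9/13
Minimum value = 108/13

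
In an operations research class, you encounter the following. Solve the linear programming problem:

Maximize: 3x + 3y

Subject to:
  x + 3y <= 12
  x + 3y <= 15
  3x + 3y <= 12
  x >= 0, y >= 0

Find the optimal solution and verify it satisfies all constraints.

Feasible vertices: (0, 0), (0, 4), (4, 0)
Objective 3x + 3y at each vertex:
  (0, 0): 0
  (0, 4): 12
  (4, 0): 12
Maximum is 12 at (0, 4).
Verify constraints at (x, y) = (0, 4):
  1*0 + 3*4 = 12 <= 12 (active)
  1*0 + 3*4 = 12 <= 15
  3*0 + 3*4 = 12 <= 12 (active)
  x = 0 >= 0, y = 4 >= 0. All constraints satisfied.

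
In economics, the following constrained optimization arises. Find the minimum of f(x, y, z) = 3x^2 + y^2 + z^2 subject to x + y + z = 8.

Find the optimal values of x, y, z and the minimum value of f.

Using Lagrange multipliers on f = 3x^2 + y^2 + z^2 with constraint x + y + z = 8:
Conditions: 2*3*x = lambda, 2*1*y = lambda, 2*1*z = lambda
So x = lambda/6, y = lambda/2, z = lambda/2
Substituting into constraint: lambda * (7/6) = 8
lambda = 48/7
x = 8/7, y = 24/7, z = 24/7
Minimum value = 192/7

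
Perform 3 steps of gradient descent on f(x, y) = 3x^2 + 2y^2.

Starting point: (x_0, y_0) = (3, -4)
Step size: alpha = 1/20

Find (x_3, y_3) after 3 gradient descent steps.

f(x,y) = 3x^2 + 2y^2
grad_x = 6x + 0y, grad_y = 4y + 0x
Step 1: grad = (18, -16), (21/10, -16/5)
Step 2: grad = (63/5, -64/5), (147/100, -64/25)
Step 3: grad = (441/50, -256/25), (1029/1000, -256/125)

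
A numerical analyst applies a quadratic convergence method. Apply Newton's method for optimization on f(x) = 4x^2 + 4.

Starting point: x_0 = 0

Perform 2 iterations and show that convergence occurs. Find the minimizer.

f(x) = 4x^2 + 4, f'(x) = 8x + (0), f''(x) = 8
Step 1: f'(0) = 0, x_1 = 0 - 0/8 = 0
Step 2: f'(0) = 0, x_2 = 0 (converged)
Newton's method converges in 1 step for quadratics.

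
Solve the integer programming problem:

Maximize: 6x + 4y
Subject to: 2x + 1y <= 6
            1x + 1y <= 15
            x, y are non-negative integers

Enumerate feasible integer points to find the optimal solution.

Constraint 1: 2x + 1y <= 6
Constraint 2: 1x + 1y <= 15
Feasible x range (need y >= 0): 0 <= x <= min(6/2, 15/1) => x in {0, ..., 3}.
Enumerate feasible integer points row by row (the coefficient of y is 4 > 0, so for each x the largest feasible y gives the best value):
  x = 0: y <= min((6 - 2*0)/1, (15 - 1*0)/1) => y in {0, ..., 6}; best 6*0 + 4*6 = 24
  x = 1: y <= min((6 - 2*1)/1, (15 - 1*1)/1) => y in {0, ..., 4}; best 6*1 + 4*4 = 22
  x = 2: y <= min((6 - 2*2)/1, (15 - 1*2)/1) => y in {0, ..., 2}; best 6*2 + 4*2 = 20
  x = 3: y <= min((6 - 2*3)/1, (15 - 1*3)/1) => y in {0}; best 6*3 + 4*0 = 18
The maximum 6x + 4y = 24 is achieved at x = 0, y = 6.
Check: 2*0 + 1*6 = 6 <= 6 and 1*0 + 1*6 = 6 <= 15.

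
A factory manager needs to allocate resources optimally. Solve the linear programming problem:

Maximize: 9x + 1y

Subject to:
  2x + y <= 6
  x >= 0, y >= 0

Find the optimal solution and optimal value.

The feasible region has vertices at [(0, 0), (3, 0), (0, 6)].
Checking objective 9x + 1y at each vertex:
  (0, 0): 9*0 + 1*0 = 0
  (3, 0): 9*3 + 1*0 = 27
  (0, 6): 9*0 + 1*6 = 6
Maximum is 27 at (3, 0).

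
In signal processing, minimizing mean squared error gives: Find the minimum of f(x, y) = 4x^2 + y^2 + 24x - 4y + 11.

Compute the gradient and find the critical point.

f(x,y) = 4x^2 + y^2 + 24x - 4y + 11
df/dx = 8x + (24) = 0  =>  x = -3
df/dy = 2y + (-4) = 0  =>  y = 2
f(-3, 2) = 4*(-3)^2 + 1*(2)^2 + 24*(-3) + -4*(2) + 11 = -29
Hessian is diagonal with entries 8, 2 > 0, so this is a minimum.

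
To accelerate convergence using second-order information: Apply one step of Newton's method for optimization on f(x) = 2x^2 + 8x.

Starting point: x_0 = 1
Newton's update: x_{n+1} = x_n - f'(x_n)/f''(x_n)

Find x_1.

f(x) = 2x^2 + 8x
f'(x) = 4x + (8), f''(x) = 4
Newton step: x_1 = x_0 - f'(x_0)/f''(x_0)
f'(1) = 12
x_1 = 1 - 12/4 = -2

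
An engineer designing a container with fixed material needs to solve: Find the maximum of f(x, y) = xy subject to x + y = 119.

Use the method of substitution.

Substitute y = 119 - x into f(x,y) = xy:
g(x) = x(119 - x) = 119x - x^2
g'(x) = 119 - 2x = 0  =>  x = 119/2
y = 119 - 119/2 = 119/2
Maximum value = (119/2) * (119/2) = 14161/4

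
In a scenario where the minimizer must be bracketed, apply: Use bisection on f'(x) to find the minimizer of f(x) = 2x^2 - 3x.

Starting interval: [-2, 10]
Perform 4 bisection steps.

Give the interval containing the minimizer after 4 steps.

Finding critical point of f(x) = 2x^2 - 3x using bisection on f'(x) = 4x + -3.
f'(x) = 0 when x = 3/4.
Starting interval: [-2, 10]
Step 1: mid = 4, f'(mid) = 13, new interval = [-2, 4]
Step 2: mid = 1, f'(mid) = 1, new interval = [-2, 1]
Step 3: mid = -1/2, f'(mid) = -5, new interval = [-1/2, 1]
Step 4: mid = 1/4, f'(mid) = -2, new interval = [1/4, 1]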